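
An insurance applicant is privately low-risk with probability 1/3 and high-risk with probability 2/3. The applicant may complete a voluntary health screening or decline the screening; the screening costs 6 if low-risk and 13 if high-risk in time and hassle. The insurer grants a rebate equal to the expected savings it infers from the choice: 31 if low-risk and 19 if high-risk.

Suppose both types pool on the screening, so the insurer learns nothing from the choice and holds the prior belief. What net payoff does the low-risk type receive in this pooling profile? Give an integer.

Pooled rebate = 1/3·31 + 2/3·19 = 23.
low-risk pays cost 6 for the screening, so net payoff = 23 − 6 = 17.

17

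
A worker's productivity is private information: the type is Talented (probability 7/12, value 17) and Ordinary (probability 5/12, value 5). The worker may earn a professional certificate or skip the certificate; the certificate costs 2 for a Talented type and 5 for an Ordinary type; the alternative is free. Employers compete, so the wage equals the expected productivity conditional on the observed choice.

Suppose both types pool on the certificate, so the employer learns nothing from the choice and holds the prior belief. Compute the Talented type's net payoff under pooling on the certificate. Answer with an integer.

10

Pooled wage = 7/12·17 + 5/12·5 = 12.
Talented pays cost 2 for the certificate, so net payoff = 12 − 2 = 10.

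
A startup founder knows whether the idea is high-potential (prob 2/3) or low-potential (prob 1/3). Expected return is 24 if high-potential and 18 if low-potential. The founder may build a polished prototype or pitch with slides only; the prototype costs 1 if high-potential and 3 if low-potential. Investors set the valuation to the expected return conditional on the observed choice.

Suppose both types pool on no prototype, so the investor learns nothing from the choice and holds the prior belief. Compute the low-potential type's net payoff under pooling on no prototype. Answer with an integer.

22

Pooled valuation = 2/3·24 + 1/3·18 = 22.
low-potential pays no cost for no prototype, so net payoff = 22.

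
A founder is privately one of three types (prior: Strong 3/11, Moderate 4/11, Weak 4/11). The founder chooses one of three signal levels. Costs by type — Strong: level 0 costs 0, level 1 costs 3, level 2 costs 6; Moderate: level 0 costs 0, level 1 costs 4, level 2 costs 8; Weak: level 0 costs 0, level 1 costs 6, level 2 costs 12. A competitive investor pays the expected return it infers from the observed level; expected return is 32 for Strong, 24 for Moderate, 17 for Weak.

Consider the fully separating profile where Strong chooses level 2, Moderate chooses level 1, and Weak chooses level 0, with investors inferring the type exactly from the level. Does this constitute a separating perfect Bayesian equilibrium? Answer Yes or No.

Separating valuations: level 2 → 32, level 1 → 24, level 0 → 17.
Strong (assigned level 2): level 0: 17 − 0 = 17; level 1: 24 − 3 = 21; level 2: 32 − 6 = 26. Strong stays.
Moderate (assigned level 1): level 0: 17 − 0 = 17; level 1: 24 − 4 = 20; level 2: 32 − 8 = 24. Moderate prefers level 2.
Weak (assigned level 0): level 0: 17 − 0 = 17; level 1: 24 − 6 = 18; level 2: 32 − 12 = 20. Weak prefers level 2.
At least one type deviates; the separating profile fails.

No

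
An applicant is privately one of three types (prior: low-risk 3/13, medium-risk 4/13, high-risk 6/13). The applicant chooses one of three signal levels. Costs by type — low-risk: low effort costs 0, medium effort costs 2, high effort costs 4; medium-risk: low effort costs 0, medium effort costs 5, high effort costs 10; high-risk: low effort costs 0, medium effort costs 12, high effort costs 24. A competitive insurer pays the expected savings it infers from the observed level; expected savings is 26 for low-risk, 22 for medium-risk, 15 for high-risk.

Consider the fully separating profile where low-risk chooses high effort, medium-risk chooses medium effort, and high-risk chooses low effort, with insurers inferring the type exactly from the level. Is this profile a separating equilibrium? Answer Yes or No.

Yes

Separating rebates: high effort → 26, medium effort → 22, low effort → 15.
low-risk (assigned high effort): low effort: 15 − 0 = 15; medium effort: 22 − 2 = 20; high effort: 26 − 4 = 22. low-risk stays.
medium-risk (assigned medium effort): low effort: 15 − 0 = 15; medium effort: 22 − 5 = 17; high effort: 26 − 10 = 16. medium-risk stays.
high-risk (assigned low effort): low effort: 15 − 0 = 15; medium effort: 22 − 12 = 10; high effort: 26 − 24 = 2. high-risk stays.
Every type prefers its assigned level; separation holds.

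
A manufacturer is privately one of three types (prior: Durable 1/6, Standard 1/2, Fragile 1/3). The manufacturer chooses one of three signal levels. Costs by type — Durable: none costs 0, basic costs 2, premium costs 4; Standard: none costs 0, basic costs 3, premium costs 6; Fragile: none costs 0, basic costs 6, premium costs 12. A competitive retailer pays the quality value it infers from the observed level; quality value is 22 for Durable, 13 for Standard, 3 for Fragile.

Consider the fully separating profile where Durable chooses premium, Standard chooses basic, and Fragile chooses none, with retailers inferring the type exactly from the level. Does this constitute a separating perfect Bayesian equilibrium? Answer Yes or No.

Separating prices: premium → 22, basic → 13, none → 3.
Durable (assigned premium): none: 3 − 0 = 3; basic: 13 − 2 = 11; premium: 22 − 4 = 18. Durable stays.
Standard (assigned basic): none: 3 − 0 = 3; basic: 13 − 3 = 10; premium: 22 − 6 = 16. Standard prefers premium.
Fragile (assigned none): none: 3 − 0 = 3; basic: 13 − 6 = 7; premium: 22 − 12 = 10. Fragile prefers premium.
At least one type deviates; the separating profile fails.

No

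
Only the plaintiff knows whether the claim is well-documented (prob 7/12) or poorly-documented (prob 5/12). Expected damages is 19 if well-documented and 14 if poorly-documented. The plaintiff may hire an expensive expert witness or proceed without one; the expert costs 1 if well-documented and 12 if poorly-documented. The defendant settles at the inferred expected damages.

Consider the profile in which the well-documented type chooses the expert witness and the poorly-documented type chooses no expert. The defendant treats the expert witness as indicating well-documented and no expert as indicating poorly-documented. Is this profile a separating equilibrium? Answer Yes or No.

Under these beliefs, the expert witness earns settlement 19 and no expert earns settlement 14.
well-documented: the expert witness nets 19 − 1 = 18; no expert nets 14. well-documented prefers the expert witness.
poorly-documented: the expert witness nets 19 − 12 = 7; no expert nets 14. poorly-documented prefers no expert.
Neither type deviates, so the separating profile is an equilibrium.

Yes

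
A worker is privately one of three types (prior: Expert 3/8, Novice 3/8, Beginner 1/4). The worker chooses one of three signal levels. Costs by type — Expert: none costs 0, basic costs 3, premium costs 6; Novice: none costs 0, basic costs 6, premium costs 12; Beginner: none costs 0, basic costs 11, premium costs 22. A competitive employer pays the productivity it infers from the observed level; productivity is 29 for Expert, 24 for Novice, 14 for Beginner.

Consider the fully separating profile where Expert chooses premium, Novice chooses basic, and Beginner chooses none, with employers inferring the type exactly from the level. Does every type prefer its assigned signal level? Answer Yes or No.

Separating wages: premium → 29, basic → 24, none → 14.
Expert (assigned premium): none: 14 − 0 = 14; basic: 24 − 3 = 21; premium: 29 − 6 = 23. Expert stays.
Novice (assigned basic): none: 14 − 0 = 14; basic: 24 − 6 = 18; premium: 29 − 12 = 17. Novice stays.
Beginner (assigned none): none: 14 − 0 = 14; basic: 24 − 11 = 13; premium: 29 − 22 = 7. Beginner stays.
Every type prefers its assigned level; separation holds.

Yes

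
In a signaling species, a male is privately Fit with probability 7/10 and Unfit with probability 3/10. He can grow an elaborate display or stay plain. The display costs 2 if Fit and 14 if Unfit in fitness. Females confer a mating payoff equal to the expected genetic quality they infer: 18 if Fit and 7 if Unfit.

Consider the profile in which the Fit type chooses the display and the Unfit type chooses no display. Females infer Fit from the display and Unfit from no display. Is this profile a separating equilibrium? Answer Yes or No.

Under these beliefs, the display earns mating payoff 18 and no display earns mating payoff 7.
Fit: the display nets 18 − 2 = 16; no display nets 7. Fit prefers the display.
Unfit: the display nets 18 − 14 = 4; no display nets 7. Unfit prefers no display.
Neither type deviates, so the separating profile is an equilibrium.

Yes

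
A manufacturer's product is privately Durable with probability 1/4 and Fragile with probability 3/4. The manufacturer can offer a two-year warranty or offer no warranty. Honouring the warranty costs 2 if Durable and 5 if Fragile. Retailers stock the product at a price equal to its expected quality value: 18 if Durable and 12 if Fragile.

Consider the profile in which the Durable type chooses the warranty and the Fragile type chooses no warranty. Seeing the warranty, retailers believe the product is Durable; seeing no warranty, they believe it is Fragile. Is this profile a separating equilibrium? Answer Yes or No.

Under these beliefs, the warranty earns price 18 and no warranty earns price 12.
Durable: the warranty nets 18 − 2 = 16; no warranty nets 12. Durable prefers the warranty.
Fragile: the warranty nets 18 − 5 = 13; no warranty nets 12. Fragile would deviate to the warranty.
Fragile has a profitable deviation, so the profile is not an equilibrium.

No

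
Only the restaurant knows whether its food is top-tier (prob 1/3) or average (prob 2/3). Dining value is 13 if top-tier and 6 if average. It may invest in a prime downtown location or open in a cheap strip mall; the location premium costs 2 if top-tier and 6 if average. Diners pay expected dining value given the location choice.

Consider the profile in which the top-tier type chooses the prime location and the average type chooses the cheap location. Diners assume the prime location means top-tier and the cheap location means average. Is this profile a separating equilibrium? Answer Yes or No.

Under these beliefs, the prime location earns price premium 13 and the cheap location earns price premium 6.
top-tier: the prime location nets 13 − 2 = 11; the cheap location nets 6. top-tier prefers the prime location.
average: the prime location nets 13 − 6 = 7; the cheap location nets 6. average would deviate to the prime location.
average has a profitable deviation, so the profile is not an equilibrium.

No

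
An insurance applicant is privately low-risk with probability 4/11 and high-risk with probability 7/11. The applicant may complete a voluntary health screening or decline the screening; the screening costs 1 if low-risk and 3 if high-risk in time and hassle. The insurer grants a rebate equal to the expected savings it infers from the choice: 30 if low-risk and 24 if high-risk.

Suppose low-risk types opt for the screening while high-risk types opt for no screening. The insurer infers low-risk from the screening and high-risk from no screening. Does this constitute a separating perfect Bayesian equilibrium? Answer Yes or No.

Under these beliefs, the screening earns rebate 30 and no screening earns rebate 24.
low-risk: the screening nets 30 − 1 = 29; no screening nets 24. low-risk prefers the screening.
high-risk: the screening nets 30 − 3 = 27; no screening nets 24. high-risk would deviate to the screening.
high-risk has a profitable deviation, so the profile is not an equilibrium.

No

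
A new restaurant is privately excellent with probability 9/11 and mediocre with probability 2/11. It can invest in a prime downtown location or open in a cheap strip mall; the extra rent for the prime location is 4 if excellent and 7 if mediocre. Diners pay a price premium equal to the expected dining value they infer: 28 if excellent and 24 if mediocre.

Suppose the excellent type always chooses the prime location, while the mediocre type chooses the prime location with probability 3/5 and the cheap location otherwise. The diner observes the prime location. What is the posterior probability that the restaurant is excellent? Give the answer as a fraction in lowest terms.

15/17

P(the prime location) = (9/11)·1 + (2/11)·(3/5) = 51/55.
By Bayes' rule, P(excellent | the prime location) = (9/11) / (51/55) = 15/17.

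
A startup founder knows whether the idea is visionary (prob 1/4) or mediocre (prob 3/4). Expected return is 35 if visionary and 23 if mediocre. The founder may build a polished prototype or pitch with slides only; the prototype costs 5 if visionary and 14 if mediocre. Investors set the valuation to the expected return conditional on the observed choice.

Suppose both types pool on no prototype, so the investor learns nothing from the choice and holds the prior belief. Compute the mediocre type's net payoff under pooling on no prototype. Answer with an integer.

Pooled valuation = 1/4·35 + 3/4·23 = 26.
mediocre pays no cost for no prototype, so net payoff = 26.

26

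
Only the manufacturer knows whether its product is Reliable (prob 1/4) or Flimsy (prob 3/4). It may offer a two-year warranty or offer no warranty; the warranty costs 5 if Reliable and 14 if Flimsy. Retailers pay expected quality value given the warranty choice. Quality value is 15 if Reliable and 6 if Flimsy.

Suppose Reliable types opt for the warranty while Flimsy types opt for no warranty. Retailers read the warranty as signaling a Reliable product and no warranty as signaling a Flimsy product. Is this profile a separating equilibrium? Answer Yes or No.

Under these beliefs, the warranty earns price 15 and no warranty earns price 6.
Reliable: the warranty nets 15 − 5 = 10; no warranty nets 6. Reliable prefers the warranty.
Flimsy: the warranty nets 15 − 14 = 1; no warranty nets 6. Flimsy prefers no warranty.
Neither type deviates, so the separating profile is an equilibrium.

Yes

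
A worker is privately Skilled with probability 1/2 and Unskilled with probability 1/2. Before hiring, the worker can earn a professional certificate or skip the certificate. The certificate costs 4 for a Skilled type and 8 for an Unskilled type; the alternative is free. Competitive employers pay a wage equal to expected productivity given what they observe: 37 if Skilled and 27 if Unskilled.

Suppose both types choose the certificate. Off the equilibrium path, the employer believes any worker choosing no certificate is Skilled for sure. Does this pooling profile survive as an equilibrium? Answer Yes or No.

On path, the employer holds the prior and pays 1/2·37 + 1/2·27 = 32. Off path (no certificate), believing Skilled, it pays 37.
Skilled: the certificate nets 32 − 4 = 28; no certificate nets 37. Skilled would deviate.
Unskilled: the certificate nets 32 − 8 = 24; no certificate nets 37. Unskilled would deviate.
A type deviates, so pooling fails.

No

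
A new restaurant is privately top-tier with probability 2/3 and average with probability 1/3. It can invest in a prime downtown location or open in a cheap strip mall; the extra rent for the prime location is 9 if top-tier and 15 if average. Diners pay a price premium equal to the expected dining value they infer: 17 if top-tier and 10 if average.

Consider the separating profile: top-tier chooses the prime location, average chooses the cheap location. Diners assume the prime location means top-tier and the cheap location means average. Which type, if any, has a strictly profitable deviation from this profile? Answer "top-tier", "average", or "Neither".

The prime location pays 17; the cheap location pays 10.
top-tier: assigned the prime location, nets 17 − 9 = 8; deviating to the cheap location nets 10.
average: assigned the cheap location, nets 10; deviating to the prime location nets 17 − 15 = 2.
The top-tier type gains 2 by deviating.

top-tier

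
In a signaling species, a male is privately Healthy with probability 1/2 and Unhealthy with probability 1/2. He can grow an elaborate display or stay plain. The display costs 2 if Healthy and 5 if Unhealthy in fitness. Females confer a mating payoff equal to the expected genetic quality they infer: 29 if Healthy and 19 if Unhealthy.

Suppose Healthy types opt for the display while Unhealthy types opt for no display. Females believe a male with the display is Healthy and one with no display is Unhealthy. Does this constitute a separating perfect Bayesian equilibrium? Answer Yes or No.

No

Under these beliefs, the display earns mating payoff 29 and no display earns mating payoff 19.
Healthy: the display nets 29 − 2 = 27; no display nets 19. Healthy prefers the display.
Unhealthy: the display nets 29 − 5 = 24; no display nets 19. Unhealthy would deviate to the display.
Unhealthy has a profitable deviation, so the profile is not an equilibrium.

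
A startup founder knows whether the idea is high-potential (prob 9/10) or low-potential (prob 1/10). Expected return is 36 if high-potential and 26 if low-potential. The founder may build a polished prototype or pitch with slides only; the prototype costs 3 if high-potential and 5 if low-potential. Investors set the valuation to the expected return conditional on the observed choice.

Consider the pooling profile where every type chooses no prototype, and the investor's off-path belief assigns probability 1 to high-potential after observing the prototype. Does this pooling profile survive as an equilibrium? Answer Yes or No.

On path, the investor holds the prior and pays 9/10·36 + 1/10·26 = 35. Off path (the prototype), believing high-potential, it pays 36.
high-potential: no prototype nets 35; the prototype nets 36 − 3 = 33. high-potential stays.
low-potential: no prototype nets 35; the prototype nets 36 − 5 = 31. low-potential stays.
No type deviates, so pooling is sustained.

Yes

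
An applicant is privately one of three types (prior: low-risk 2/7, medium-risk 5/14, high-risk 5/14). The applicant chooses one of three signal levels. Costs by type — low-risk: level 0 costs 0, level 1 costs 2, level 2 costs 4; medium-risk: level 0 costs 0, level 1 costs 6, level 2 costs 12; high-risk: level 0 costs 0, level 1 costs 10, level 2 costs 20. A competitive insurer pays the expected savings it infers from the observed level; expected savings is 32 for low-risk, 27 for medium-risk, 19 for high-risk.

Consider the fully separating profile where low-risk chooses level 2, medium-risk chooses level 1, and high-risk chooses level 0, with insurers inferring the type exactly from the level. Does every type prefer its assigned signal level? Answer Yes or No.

Separating rebates: level 2 → 32, level 1 → 27, level 0 → 19.
low-risk (assigned level 2): level 0: 19 − 0 = 19; level 1: 27 − 2 = 25; level 2: 32 − 4 = 28. low-risk stays.
medium-risk (assigned level 1): level 0: 19 − 0 = 19; level 1: 27 − 6 = 21; level 2: 32 − 12 = 20. medium-risk stays.
high-risk (assigned level 0): level 0: 19 − 0 = 19; level 1: 27 − 10 = 17; level 2: 32 − 20 = 12. high-risk stays.
Every type prefers its assigned level; separation holds.

Yes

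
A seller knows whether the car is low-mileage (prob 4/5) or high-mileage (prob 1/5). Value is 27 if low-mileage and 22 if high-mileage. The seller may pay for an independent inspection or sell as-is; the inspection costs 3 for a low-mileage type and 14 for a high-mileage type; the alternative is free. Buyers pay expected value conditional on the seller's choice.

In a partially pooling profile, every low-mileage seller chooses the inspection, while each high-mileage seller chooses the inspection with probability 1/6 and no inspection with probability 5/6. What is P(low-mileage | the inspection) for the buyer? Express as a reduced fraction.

P(the inspection) = (4/5)·1 + (1/5)·(1/6) = 5/6.
By Bayes' rule, P(low-mileage | the inspection) = (4/5) / (5/6) = 24/25.

24/25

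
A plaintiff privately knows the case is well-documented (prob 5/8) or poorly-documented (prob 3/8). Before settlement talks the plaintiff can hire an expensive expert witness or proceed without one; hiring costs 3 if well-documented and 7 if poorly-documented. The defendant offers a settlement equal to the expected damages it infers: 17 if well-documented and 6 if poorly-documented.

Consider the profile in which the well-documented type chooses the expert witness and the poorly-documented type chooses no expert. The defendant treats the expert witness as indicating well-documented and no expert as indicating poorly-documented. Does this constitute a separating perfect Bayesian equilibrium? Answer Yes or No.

Under these beliefs, the expert witness earns settlement 17 and no expert earns settlement 6.
well-documented: the expert witness nets 17 − 3 = 14; no expert nets 6. well-documented prefers the expert witness.
poorly-documented: the expert witness nets 17 − 7 = 10; no expert nets 6. poorly-documented would deviate to the expert witness.
poorly-documented has a profitable deviation, so the profile is not an equilibrium.

No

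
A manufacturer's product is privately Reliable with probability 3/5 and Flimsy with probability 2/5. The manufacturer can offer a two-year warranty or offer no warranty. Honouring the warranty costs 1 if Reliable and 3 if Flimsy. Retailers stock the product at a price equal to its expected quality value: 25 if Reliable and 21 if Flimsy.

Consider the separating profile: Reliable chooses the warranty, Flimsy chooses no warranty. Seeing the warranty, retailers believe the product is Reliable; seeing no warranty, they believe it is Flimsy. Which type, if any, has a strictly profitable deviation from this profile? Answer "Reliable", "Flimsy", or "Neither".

The warranty pays 25; no warranty pays 21.
Reliable: assigned the warranty, nets 25 − 1 = 24; deviating to no warranty nets 21.
Flimsy: assigned no warranty, nets 21; deviating to the warranty nets 25 − 3 = 22.
The Flimsy type gains 1 by deviating.

Flimsy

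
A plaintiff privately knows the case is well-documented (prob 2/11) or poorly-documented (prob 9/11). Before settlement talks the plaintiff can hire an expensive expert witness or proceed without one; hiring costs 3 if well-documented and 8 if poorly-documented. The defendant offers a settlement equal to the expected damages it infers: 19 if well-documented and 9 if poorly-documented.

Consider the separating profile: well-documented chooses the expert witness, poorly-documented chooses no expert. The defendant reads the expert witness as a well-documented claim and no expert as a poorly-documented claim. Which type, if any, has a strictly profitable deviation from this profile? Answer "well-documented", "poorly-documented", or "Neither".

The expert witness pays 19; no expert pays 9.
well-documented: assigned the expert witness, nets 19 − 3 = 16; deviating to no expert nets 9.
poorly-documented: assigned no expert, nets 9; deviating to the expert witness nets 19 − 8 = 11.
The poorly-documented type gains 2 by deviating.

poorly-documented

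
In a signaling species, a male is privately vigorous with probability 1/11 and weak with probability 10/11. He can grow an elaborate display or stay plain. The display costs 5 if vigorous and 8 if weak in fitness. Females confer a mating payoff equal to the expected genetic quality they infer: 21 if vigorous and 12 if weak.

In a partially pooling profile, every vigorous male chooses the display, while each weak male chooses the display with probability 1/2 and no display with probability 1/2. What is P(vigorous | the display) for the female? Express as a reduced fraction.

1/6

P(the display) = (1/11)·1 + (10/11)·(1/2) = 6/11.
By Bayes' rule, P(vigorous | the display) = (1/11) / (6/11) = 1/6.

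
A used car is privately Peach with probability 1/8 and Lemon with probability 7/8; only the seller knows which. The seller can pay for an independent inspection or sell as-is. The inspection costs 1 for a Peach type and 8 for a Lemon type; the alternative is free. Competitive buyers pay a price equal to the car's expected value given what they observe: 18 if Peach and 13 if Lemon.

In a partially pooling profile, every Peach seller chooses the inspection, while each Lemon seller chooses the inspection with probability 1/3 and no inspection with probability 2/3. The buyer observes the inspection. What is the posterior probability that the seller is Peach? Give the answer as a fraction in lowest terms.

P(the inspection) = (1/8)·1 + (7/8)·(1/3) = 5/12.
By Bayes' rule, P(Peach | the inspection) = (1/8) / (5/12) = 3/10.

3/10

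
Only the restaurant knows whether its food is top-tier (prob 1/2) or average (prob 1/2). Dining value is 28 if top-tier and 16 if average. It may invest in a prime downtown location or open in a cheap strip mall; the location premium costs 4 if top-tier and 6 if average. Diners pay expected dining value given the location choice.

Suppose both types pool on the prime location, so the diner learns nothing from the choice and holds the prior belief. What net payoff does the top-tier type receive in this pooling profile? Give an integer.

Pooled price premium = 1/2·28 + 1/2·16 = 22.
top-tier pays cost 4 for the prime location, so net payoff = 22 − 4 = 18.

18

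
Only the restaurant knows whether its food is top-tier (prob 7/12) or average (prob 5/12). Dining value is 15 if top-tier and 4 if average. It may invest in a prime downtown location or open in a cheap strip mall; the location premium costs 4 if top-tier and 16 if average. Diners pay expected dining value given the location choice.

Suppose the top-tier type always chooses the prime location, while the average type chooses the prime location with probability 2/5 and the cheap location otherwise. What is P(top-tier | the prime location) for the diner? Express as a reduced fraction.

7/9

P(the prime location) = (7/12)·1 + (5/12)·(2/5) = 3/4.
By Bayes' rule, P(top-tier | the prime location) = (7/12) / (3/4) = 7/9.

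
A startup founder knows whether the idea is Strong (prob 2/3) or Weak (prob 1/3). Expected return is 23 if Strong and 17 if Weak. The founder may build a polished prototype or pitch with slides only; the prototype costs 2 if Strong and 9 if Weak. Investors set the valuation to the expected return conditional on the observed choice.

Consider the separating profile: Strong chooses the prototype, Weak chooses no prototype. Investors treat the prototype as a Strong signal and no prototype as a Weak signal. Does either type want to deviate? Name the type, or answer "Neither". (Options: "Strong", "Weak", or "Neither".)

Neither

The prototype pays 23; no prototype pays 17.
Strong: assigned the prototype, nets 23 − 2 = 21; deviating to no prototype nets 17.
Weak: assigned no prototype, nets 17; deviating to the prototype nets 23 − 9 = 14.
Both types strictly prefer their assigned action; no profitable deviation.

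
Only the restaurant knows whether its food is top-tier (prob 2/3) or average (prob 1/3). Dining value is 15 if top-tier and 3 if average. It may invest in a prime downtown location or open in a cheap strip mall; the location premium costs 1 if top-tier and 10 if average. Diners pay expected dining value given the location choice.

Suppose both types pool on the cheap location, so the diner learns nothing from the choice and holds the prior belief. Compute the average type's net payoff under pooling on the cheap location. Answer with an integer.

11

Pooled price premium = 2/3·15 + 1/3·3 = 11.
average pays no cost for the cheap location, so net payoff = 11.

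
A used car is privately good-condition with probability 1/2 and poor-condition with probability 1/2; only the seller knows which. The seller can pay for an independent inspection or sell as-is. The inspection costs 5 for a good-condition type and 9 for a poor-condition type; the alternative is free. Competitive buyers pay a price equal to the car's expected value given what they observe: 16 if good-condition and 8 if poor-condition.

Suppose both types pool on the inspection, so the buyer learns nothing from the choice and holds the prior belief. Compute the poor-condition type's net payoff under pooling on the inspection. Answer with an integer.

Pooled price = 1/2·16 + 1/2·8 = 12.
poor-condition pays cost 9 for the inspection, so net payoff = 12 − 9 = 3.

3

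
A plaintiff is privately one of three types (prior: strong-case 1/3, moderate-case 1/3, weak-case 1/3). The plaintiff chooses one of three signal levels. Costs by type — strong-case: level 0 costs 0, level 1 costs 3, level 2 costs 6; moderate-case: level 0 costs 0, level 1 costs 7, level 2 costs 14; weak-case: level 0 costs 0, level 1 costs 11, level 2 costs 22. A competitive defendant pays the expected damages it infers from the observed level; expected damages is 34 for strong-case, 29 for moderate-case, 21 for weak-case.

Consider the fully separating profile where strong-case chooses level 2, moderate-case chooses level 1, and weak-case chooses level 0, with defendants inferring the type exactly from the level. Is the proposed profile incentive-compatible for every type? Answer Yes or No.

Yes

Separating settlements: level 2 → 34, level 1 → 29, level 0 → 21.
strong-case (assigned level 2): level 0: 21 − 0 = 21; level 1: 29 − 3 = 26; level 2: 34 − 6 = 28. strong-case stays.
moderate-case (assigned level 1): level 0: 21 − 0 = 21; level 1: 29 − 7 = 22; level 2: 34 − 14 = 20. moderate-case stays.
weak-case (assigned level 0): level 0: 21 − 0 = 21; level 1: 29 − 11 = 18; level 2: 34 − 22 = 12. weak-case stays.
Every type prefers its assigned level; separation holds.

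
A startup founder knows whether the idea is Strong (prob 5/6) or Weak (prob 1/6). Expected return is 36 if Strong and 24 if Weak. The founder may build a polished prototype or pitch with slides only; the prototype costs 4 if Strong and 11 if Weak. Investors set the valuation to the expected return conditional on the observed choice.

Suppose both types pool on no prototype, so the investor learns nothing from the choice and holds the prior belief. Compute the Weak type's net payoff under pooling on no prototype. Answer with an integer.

34

Pooled valuation = 5/6·36 + 1/6·24 = 34.
Weak pays no cost for no prototype, so net payoff = 34.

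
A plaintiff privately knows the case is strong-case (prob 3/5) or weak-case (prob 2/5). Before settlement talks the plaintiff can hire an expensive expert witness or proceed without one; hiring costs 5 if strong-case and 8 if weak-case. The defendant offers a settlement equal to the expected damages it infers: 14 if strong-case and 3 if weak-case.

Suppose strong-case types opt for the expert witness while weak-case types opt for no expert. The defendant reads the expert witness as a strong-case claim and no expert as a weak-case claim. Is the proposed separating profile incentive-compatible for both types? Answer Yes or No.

No

Under these beliefs, the expert witness earns settlement 14 and no expert earns settlement 3.
strong-case: the expert witness nets 14 − 5 = 9; no expert nets 3. strong-case prefers the expert witness.
weak-case: the expert witness nets 14 − 8 = 6; no expert nets 3. weak-case would deviate to the expert witness.
weak-case has a profitable deviation, so the profile is not an equilibrium.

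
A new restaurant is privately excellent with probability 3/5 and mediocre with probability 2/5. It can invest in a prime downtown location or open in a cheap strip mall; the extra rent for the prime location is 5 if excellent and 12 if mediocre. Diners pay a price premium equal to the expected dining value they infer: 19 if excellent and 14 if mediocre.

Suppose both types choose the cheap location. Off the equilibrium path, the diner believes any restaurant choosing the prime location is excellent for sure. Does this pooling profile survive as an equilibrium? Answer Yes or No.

On path, the diner holds the prior and pays 3/5·19 + 2/5·14 = 17. Off path (the prime location), believing excellent, it pays 19.
excellent: the cheap location nets 17; the prime location nets 19 − 5 = 14. excellent stays.
mediocre: the cheap location nets 17; the prime location nets 19 − 12 = 7. mediocre stays.
No type deviates, so pooling is sustained.

Yes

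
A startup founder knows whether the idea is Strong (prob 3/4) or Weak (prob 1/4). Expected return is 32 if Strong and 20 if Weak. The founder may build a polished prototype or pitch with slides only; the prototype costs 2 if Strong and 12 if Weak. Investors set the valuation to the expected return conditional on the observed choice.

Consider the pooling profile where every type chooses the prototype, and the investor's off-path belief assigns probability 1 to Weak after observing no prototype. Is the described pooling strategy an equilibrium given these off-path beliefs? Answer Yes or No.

On path, the investor holds the prior and pays 3/4·32 + 1/4·20 = 29. Off path (no prototype), believing Weak, it pays 20.
Strong: the prototype nets 29 − 2 = 27; no prototype nets 20. Strong stays.
Weak: the prototype nets 29 − 12 = 17; no prototype nets 20. Weak would deviate.
A type deviates, so pooling fails.

No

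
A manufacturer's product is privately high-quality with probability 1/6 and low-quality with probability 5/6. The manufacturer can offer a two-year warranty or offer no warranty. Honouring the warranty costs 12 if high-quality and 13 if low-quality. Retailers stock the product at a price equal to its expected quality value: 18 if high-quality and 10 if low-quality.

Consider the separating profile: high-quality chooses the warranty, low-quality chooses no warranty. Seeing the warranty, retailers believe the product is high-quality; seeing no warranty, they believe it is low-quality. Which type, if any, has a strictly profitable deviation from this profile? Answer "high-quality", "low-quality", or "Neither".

The warranty pays 18; no warranty pays 10.
high-quality: assigned the warranty, nets 18 − 12 = 6; deviating to no warranty nets 10.
low-quality: assigned no warranty, nets 10; deviating to the warranty nets 18 − 13 = 5.
The high-quality type gains 4 by deviating.

high-quality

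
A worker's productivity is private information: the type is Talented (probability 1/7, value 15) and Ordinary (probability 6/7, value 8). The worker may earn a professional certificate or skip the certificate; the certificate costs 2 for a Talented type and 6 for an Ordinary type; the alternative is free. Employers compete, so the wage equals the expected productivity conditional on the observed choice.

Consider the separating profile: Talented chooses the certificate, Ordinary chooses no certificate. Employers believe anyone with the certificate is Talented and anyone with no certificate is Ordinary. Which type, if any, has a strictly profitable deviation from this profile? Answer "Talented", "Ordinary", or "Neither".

The certificate pays 15; no certificate pays 8.
Talented: assigned the certificate, nets 15 − 2 = 13; deviating to no certificate nets 8.
Ordinary: assigned no certificate, nets 8; deviating to the certificate nets 15 − 6 = 9.
The Ordinary type gains 1 by deviating.

Ordinary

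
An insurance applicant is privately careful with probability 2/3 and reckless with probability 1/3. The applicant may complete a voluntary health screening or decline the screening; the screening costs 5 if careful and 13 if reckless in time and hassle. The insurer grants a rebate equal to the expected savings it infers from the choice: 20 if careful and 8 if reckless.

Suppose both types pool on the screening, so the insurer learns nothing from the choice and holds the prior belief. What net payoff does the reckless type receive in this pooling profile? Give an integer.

Pooled rebate = 2/3·20 + 1/3·8 = 16.
reckless pays cost 13 for the screening, so net payoff = 16 − 13 = 3.

3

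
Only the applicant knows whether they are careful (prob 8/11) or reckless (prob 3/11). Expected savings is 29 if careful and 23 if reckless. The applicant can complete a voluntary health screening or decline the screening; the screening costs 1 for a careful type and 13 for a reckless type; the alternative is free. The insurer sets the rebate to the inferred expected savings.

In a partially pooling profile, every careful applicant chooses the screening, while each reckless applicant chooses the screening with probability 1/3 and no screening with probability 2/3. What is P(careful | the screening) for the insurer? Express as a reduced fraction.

P(the screening) = (8/11)·1 + (3/11)·(1/3) = 9/11.
By Bayes' rule, P(careful | the screening) = (8/11) / (9/11) = 8/9.

8/9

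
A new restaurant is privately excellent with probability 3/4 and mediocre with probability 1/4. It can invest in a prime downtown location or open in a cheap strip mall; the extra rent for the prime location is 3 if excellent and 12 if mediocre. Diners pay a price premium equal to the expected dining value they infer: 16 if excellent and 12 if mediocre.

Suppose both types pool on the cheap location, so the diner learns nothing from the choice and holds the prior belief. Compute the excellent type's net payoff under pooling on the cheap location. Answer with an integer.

Pooled price premium = 3/4·16 + 1/4·12 = 15.
excellent pays no cost for the cheap location, so net payoff = 15.

15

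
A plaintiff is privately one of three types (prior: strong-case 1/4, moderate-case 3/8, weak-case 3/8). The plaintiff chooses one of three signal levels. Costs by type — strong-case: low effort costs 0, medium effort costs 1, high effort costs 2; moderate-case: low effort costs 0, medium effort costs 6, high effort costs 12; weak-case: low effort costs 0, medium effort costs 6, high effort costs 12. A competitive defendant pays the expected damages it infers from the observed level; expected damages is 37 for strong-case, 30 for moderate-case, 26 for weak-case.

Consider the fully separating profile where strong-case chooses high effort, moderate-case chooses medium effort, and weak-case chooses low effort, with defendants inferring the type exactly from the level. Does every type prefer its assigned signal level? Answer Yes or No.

Separating settlements: high effort → 37, medium effort → 30, low effort → 26.
strong-case (assigned high effort): low effort: 26 − 0 = 26; medium effort: 30 − 1 = 29; high effort: 37 − 2 = 35. strong-case stays.
moderate-case (assigned medium effort): low effort: 26 − 0 = 26; medium effort: 30 − 6 = 24; high effort: 37 − 12 = 25. moderate-case prefers low effort.
weak-case (assigned low effort): low effort: 26 − 0 = 26; medium effort: 30 − 6 = 24; high effort: 37 − 12 = 25. weak-case stays.
At least one type deviates; the separating profile fails.

No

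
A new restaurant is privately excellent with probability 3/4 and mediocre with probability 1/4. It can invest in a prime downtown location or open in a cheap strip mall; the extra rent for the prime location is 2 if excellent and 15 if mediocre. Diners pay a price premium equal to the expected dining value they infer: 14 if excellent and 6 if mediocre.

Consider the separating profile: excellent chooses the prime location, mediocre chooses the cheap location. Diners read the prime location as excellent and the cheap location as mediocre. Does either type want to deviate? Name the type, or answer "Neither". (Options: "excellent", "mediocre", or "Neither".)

The prime location pays 14; the cheap location pays 6.
excellent: assigned the prime location, nets 14 − 2 = 12; deviating to the cheap location nets 6.
mediocre: assigned the cheap location, nets 6; deviating to the prime location nets 14 − 15 = -1.
Both types strictly prefer their assigned action; no profitable deviation.

Neither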